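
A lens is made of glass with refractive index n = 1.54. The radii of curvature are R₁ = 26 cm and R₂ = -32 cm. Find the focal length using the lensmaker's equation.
1/f = (n − 1)(1/R₁ − 1/R₂) → f = 26.56 cm (converging lens)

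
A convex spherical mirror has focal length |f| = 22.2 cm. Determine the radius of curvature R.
R = 2|f| = 44.4 cm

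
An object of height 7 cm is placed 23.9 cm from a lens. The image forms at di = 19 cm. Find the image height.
hi = (-di/do) × ho = -5.565 cm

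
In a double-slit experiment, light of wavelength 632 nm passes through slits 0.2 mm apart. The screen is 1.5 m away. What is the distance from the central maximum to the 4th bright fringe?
y = mλL/d = 18.96 mm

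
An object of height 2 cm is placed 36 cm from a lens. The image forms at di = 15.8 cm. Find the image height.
hi = (-di/do) × ho = -0.8778 cm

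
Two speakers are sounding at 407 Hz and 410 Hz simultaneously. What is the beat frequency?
3 Hz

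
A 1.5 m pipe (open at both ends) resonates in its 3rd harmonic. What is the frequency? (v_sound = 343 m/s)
fₙ = nv/(2L) = 343 Hz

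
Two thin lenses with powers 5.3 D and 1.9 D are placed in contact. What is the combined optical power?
P_total = P₁ + P₂ = 7.2 D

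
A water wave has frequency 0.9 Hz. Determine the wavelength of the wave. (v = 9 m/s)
λ = v/f = 10 m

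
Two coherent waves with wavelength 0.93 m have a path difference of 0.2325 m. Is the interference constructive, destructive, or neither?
neither (partial) — path difference = 0.25λ, neither a whole number of wavelengths nor an odd multiple of λ/2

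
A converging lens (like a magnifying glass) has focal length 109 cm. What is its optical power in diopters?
P = 1/f = 0.9174 D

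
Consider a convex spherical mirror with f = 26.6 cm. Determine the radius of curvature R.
R = 2|f| = 53.2 cm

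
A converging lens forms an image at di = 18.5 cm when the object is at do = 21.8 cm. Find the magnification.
M = −di/do = -0.8486 (inverted image)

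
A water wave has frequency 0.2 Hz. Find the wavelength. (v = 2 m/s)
λ = v/f = 10 m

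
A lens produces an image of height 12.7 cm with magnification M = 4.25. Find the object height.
ho = |hi|/|M| = 2.988 cm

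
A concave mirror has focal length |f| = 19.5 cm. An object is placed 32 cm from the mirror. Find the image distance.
f = +19.5 cm (concave); 1/di = 1/f − 1/do → di = 49.92 cm (real image, in front of mirror)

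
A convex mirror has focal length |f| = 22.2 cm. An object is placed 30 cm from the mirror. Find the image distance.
f = −22.2 cm (convex); 1/di = 1/f − 1/do → di = -12.76 cm (virtual image, behind mirror)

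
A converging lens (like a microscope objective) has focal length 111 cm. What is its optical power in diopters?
P = 1/f = 0.9009 D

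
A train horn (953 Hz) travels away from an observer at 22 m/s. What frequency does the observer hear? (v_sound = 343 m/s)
f_obs = f·v/(v + v_s) = 895.6 Hz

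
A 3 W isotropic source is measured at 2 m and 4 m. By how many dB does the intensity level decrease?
Δβ = 20·log₁₀(r₂/r₁) = 6.021 dB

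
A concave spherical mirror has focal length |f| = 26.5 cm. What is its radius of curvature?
R = 2|f| = 53 cm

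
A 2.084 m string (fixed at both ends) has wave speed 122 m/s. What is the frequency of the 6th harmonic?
fₙ = nv/(2L) = 175.6 Hz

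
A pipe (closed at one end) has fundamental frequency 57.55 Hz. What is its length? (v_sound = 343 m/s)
L = v/(4f₁) = 1.49 m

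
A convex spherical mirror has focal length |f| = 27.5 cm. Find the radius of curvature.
R = 2|f| = 55 cm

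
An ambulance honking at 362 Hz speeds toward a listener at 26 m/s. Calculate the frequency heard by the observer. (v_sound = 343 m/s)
f_obs = f·v/(v − v_s) = 391.7 Hz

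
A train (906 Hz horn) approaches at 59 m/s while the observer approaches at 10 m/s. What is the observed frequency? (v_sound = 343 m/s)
f_obs = f·(v + v_o)/(v − v_s) = 1126 Hz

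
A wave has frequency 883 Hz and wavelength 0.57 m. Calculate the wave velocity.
v = fλ = 503.3 m/s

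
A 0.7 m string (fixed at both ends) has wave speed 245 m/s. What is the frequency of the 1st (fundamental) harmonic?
fₙ = nv/(2L) = 175 Hz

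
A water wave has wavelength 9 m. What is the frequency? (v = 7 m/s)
f = v/λ = 0.7778 Hz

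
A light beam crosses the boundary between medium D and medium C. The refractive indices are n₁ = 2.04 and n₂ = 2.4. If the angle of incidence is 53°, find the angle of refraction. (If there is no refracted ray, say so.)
sin θ₂ = (n₁/n₂)·sin θ₁ = 0.6788 → θ₂ = 42.75°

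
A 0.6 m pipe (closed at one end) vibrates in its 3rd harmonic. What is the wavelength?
λₙ = 4L/n = 0.8 m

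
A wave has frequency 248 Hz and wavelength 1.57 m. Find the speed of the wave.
v = fλ = 389.4 m/s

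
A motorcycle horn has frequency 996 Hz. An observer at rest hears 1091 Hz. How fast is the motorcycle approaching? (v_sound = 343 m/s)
v_s = v·(1 − f/f_obs) = 29.87 m/s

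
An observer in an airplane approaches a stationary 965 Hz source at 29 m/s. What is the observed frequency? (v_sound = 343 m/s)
f_obs = f·(v + v_o)/v = 1047 Hz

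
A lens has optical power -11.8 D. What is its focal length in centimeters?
f = 1/P = -8.475 cm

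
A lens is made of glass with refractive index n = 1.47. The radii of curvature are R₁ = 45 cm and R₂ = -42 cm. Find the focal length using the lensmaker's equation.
1/f = (n − 1)(1/R₁ − 1/R₂) → f = 46.22 cm (converging lens)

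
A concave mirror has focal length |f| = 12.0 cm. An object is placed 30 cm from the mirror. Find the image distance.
f = +12.0 cm (concave); 1/di = 1/f − 1/do → di = 20 cm (real image, in front of mirror)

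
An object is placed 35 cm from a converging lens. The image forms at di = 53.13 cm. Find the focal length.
1/f = 1/do + 1/di → f = 21.1 cm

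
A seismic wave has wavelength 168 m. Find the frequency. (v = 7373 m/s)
f = v/λ = 43.89 Hz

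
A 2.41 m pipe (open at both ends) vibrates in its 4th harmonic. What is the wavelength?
λₙ = 2L/n = 1.205 m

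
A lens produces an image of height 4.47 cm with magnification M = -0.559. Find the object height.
ho = |hi|/|M| = 7.996 cm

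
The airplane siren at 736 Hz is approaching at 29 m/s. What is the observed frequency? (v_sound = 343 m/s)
f_obs = f·v/(v − v_s) = 804 Hz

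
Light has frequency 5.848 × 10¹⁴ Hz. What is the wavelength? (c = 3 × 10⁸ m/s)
λ = c/f = 513 nm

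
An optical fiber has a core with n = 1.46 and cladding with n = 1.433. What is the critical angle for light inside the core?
θc = arcsin(n_cladding/n_core) = 78.96°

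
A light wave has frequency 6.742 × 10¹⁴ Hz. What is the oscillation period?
T = 1/f = 1.483 × 10⁻¹⁵ s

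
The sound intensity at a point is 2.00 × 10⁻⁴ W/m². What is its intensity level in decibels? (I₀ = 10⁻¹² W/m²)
β = 10·log₁₀(I/I₀) = 83.01 dB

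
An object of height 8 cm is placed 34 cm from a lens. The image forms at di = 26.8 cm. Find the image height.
hi = (-di/do) × ho = -6.306 cm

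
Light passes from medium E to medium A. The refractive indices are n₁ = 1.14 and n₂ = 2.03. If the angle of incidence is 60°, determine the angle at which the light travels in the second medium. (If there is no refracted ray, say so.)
sin θ₂ = (n₁/n₂)·sin θ₁ = 0.4863 → θ₂ = 29.1°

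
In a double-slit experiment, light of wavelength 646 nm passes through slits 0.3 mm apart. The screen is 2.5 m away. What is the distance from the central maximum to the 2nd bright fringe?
y = mλL/d = 10.77 mm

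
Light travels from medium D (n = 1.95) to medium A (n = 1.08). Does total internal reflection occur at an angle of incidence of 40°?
θc = arcsin(n₂/n₁) = 33.63°; 40° > θc, so yes — total internal reflection.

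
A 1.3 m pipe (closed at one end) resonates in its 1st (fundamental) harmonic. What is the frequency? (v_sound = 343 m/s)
fₙ = nv/(4L) = 65.96 Hz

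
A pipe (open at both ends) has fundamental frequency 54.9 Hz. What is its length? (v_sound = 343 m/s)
L = v/(2f₁) = 3.124 m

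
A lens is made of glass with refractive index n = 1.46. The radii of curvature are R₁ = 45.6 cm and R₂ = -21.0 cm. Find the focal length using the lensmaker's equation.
1/f = (n − 1)(1/R₁ − 1/R₂) → f = 31.26 cm (converging lens)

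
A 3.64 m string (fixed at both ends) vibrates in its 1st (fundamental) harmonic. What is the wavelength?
λₙ = 2L/n = 7.28 m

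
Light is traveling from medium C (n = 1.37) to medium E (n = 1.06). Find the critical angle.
θc = arcsin(n₂/n₁) = 50.69°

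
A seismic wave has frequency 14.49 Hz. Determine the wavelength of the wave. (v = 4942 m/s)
λ = v/f = 341.1 m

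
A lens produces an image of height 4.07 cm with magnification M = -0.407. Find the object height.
ho = |hi|/|M| = 10 cm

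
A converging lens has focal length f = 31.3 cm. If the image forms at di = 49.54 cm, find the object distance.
1/do = 1/f − 1/di → do = 85.01 cm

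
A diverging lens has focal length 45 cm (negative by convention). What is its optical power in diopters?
P = 1/f = -2.222 D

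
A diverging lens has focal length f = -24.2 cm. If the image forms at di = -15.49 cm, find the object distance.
1/do = 1/f − 1/di → do = 43.04 cm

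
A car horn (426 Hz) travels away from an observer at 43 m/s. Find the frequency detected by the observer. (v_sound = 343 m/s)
f_obs = f·v/(v + v_s) = 378.5 Hz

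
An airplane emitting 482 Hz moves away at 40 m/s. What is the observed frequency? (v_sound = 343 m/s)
f_obs = f·v/(v + v_s) = 431.7 Hz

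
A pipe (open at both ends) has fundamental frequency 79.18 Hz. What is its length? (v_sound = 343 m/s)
L = v/(2f₁) = 2.166 m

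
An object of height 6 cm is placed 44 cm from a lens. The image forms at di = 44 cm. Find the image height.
hi = (-di/do) × ho = -6 cm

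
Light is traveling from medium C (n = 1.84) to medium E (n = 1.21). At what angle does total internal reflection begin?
θc = arcsin(n₂/n₁) = 41.12°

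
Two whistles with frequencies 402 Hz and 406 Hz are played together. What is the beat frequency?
4 Hz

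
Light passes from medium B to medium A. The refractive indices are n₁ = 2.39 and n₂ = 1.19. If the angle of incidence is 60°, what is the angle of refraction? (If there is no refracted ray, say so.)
sin θ₂ = (n₁/n₂)·sin θ₁ = 1.739 > 1, so there is no refracted ray — the light undergoes total internal reflection.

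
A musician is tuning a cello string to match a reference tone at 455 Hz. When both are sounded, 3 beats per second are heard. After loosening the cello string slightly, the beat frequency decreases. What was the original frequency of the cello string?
458 Hz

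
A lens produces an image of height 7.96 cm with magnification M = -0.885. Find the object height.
ho = |hi|/|M| = 8.994 cm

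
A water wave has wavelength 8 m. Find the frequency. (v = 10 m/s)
f = v/λ = 1.25 Hz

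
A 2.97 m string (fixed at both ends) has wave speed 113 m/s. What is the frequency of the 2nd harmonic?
fₙ = nv/(2L) = 38.05 Hz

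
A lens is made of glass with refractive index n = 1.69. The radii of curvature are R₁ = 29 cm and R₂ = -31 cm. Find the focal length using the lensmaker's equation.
1/f = (n − 1)(1/R₁ − 1/R₂) → f = 21.71 cm (converging lens)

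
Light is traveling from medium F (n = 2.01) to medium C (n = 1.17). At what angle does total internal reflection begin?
θc = arcsin(n₂/n₁) = 35.6°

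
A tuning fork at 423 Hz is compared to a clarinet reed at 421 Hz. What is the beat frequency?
2 Hz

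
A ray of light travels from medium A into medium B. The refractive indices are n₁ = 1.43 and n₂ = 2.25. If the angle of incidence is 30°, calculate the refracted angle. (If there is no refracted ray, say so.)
sin θ₂ = (n₁/n₂)·sin θ₁ = 0.3178 → θ₂ = 18.53°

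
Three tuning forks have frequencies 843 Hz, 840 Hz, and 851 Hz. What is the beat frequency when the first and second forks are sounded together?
3 Hz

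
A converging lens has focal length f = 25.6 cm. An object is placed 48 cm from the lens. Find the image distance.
1/di = 1/f − 1/do → di = 54.86 cm (real image)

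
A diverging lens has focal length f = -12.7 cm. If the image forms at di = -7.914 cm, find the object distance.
1/do = 1/f − 1/di → do = 21 cm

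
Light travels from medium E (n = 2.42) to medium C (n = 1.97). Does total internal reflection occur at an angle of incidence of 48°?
θc = arcsin(n₂/n₁) = 54.49°; 48° < θc, so no — the ray refracts.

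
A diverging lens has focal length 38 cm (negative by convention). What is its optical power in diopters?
P = 1/f = -2.632 D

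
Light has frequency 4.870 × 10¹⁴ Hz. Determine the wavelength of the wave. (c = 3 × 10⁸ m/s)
λ = c/f = 616 nm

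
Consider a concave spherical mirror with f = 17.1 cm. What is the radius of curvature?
R = 2|f| = 34.2 cm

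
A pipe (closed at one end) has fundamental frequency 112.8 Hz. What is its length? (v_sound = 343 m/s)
L = v/(4f₁) = 0.7602 m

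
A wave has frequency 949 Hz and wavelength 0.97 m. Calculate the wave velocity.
v = fλ = 920.5 m/s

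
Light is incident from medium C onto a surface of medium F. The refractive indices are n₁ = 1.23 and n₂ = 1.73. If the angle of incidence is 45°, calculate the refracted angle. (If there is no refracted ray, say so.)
sin θ₂ = (n₁/n₂)·sin θ₁ = 0.5027 → θ₂ = 30.18°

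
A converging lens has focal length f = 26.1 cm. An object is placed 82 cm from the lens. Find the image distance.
1/di = 1/f − 1/do → di = 38.29 cm (real image)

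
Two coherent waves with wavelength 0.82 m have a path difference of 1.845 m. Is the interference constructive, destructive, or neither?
neither (partial) — path difference = 2.25λ, neither a whole number of wavelengths nor an odd multiple of λ/2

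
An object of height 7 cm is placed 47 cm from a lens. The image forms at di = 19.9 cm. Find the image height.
hi = (-di/do) × ho = -2.964 cm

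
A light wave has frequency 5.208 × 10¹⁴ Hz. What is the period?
T = 1/f = 1.920 × 10⁻¹⁵ s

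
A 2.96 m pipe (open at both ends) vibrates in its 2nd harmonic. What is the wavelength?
λₙ = 2L/n = 2.96 m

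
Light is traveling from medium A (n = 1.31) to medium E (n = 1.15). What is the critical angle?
θc = arcsin(n₂/n₁) = 61.39°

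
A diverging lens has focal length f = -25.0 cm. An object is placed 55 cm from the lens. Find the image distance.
1/di = 1/f − 1/do → di = -17.19 cm (virtual image)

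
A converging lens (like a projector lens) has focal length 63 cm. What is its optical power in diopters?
P = 1/f = 1.587 D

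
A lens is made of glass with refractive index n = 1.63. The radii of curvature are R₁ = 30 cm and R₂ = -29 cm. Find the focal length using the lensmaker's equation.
1/f = (n − 1)(1/R₁ − 1/R₂) → f = 23.41 cm (converging lens)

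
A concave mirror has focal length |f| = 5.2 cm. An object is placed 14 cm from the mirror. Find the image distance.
f = +5.2 cm (concave); 1/di = 1/f − 1/do → di = 8.273 cm (real image, in front of mirror)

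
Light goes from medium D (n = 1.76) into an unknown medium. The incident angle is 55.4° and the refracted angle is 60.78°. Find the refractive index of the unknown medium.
n₂ = n₁·sin θ₁ / sin θ₂ = 1.66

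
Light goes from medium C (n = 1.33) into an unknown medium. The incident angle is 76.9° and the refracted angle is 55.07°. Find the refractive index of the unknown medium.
n₂ = n₁·sin θ₁ / sin θ₂ = 1.58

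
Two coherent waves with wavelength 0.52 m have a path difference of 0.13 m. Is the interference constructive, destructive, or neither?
neither (partial) — path difference = 0.25λ, neither a whole number of wavelengths nor an odd multiple of λ/2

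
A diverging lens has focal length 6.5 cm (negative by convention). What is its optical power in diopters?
P = 1/f = -15.38 D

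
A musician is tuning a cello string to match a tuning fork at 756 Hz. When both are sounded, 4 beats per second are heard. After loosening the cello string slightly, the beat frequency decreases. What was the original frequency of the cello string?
760 Hz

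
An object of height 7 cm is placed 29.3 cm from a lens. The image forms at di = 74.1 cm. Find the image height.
hi = (-di/do) × ho = -17.7 cm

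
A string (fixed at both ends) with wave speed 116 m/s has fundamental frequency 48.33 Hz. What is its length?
L = v/(2f₁) = 1.2 m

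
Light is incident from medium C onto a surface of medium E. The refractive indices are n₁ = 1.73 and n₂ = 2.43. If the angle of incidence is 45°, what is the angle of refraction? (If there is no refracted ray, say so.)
sin θ₂ = (n₁/n₂)·sin θ₁ = 0.5034 → θ₂ = 30.23°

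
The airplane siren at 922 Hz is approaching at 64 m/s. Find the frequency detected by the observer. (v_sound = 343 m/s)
f_obs = f·v/(v − v_s) = 1133 Hz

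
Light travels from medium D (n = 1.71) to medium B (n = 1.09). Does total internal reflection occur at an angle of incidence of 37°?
θc = arcsin(n₂/n₁) = 39.6°; 37° < θc, so no — the ray refracts.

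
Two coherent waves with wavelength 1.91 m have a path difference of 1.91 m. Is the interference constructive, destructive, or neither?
constructive — path difference = 1λ, a whole number of wavelengths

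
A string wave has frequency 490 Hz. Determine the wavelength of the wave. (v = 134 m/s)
λ = v/f = 0.2735 m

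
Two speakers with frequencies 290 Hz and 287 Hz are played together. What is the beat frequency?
3 Hz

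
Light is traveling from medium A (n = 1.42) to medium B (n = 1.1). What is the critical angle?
θc = arcsin(n₂/n₁) = 50.77°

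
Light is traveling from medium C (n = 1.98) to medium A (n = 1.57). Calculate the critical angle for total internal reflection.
θc = arcsin(n₂/n₁) = 52.46°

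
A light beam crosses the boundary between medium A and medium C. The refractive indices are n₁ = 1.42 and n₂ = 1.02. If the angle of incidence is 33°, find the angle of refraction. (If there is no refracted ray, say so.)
sin θ₂ = (n₁/n₂)·sin θ₁ = 0.7582 → θ₂ = 49.31°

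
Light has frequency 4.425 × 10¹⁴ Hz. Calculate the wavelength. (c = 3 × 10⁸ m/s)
λ = c/f = 678 nm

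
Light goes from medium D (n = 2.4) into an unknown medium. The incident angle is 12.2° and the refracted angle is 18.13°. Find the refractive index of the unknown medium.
n₂ = n₁·sin θ₁ / sin θ₂ = 1.63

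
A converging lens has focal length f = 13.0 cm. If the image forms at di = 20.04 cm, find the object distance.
1/do = 1/f − 1/di → do = 37.01 cm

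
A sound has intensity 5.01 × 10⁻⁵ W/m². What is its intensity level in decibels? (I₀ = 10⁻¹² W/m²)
β = 10·log₁₀(I/I₀) = 77 dB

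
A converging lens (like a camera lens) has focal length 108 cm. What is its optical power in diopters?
P = 1/f = 0.9259 D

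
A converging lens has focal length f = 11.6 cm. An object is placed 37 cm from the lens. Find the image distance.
1/di = 1/f − 1/do → di = 16.9 cm (real image)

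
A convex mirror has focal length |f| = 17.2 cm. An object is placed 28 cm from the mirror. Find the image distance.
f = −17.2 cm (convex); 1/di = 1/f − 1/do → di = -10.65 cm (virtual image, behind mirror)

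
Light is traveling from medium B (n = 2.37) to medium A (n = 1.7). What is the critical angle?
θc = arcsin(n₂/n₁) = 45.83°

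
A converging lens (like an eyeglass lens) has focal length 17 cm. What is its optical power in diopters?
P = 1/f = 5.882 D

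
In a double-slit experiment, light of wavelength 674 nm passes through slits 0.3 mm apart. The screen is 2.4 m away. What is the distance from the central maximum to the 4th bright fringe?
y = mλL/d = 21.57 mm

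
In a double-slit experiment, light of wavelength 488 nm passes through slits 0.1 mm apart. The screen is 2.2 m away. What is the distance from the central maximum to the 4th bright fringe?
y = mλL/d = 42.94 mm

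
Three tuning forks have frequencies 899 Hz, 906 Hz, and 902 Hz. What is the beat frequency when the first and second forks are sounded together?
7 Hz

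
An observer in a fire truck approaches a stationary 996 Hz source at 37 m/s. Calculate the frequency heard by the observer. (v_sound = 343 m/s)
f_obs = f·(v + v_o)/v = 1103 Hz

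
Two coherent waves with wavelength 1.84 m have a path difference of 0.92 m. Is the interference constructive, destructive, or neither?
destructive — path difference = 0.5λ, an odd multiple of λ/2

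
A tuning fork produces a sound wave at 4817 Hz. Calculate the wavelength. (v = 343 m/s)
λ = v/f = 0.07121 m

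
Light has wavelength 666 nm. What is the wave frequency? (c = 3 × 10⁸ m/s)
f = c/λ = 4.505 × 10¹⁴ Hz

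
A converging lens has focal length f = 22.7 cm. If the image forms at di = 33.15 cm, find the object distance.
1/do = 1/f − 1/di → do = 72.01 cm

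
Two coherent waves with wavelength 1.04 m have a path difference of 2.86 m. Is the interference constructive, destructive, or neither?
neither (partial) — path difference = 2.75λ, neither a whole number of wavelengths nor an odd multiple of λ/2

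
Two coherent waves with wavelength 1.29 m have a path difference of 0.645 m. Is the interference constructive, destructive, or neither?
destructive — path difference = 0.5λ, an odd multiple of λ/2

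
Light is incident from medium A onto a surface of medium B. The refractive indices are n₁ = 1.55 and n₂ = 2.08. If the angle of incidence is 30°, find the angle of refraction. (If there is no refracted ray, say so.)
sin θ₂ = (n₁/n₂)·sin θ₁ = 0.3726 → θ₂ = 21.88°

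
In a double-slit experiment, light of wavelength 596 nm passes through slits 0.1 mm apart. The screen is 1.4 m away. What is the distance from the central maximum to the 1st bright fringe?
y = mλL/d = 8.344 mm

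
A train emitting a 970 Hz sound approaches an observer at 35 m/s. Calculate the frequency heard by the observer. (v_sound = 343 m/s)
f_obs = f·v/(v − v_s) = 1080 Hz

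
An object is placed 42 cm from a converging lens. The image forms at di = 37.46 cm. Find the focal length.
1/f = 1/do + 1/di → f = 19.8 cm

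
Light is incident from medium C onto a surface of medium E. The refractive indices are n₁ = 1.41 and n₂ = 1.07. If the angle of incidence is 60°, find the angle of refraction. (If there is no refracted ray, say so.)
sin θ₂ = (n₁/n₂)·sin θ₁ = 1.141 > 1, so there is no refracted ray — the light undergoes total internal reflection.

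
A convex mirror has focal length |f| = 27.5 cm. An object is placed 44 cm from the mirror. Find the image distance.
f = −27.5 cm (convex); 1/di = 1/f − 1/do → di = -16.92 cm (virtual image, behind mirror)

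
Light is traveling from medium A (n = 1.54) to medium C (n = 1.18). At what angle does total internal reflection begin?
θc = arcsin(n₂/n₁) = 50.02°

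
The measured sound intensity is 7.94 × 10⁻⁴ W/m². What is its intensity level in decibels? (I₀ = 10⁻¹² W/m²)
β = 10·log₁₀(I/I₀) = 89 dB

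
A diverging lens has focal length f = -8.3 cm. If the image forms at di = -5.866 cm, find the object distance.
1/do = 1/f − 1/di → do = 20 cm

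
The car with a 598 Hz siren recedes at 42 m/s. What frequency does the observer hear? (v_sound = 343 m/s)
f_obs = f·v/(v + v_s) = 532.8 Hz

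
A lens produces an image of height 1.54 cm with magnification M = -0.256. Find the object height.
ho = |hi|/|M| = 6.016 cm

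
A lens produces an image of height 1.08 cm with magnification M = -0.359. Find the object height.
ho = |hi|/|M| = 3.008 cm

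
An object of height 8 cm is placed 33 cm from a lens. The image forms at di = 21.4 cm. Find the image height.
hi = (-di/do) × ho = -5.188 cm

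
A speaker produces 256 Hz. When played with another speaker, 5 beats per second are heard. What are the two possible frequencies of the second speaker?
f₂ = 256 ± 5 Hz → 261 Hz or 251 Hz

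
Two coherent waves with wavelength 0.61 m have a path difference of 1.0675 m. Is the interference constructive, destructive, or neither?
neither (partial) — path difference = 1.75λ, neither a whole number of wavelengths nor an odd multiple of λ/2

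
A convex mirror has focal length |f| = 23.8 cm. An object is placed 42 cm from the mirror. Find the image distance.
f = −23.8 cm (convex); 1/di = 1/f − 1/do → di = -15.19 cm (virtual image, behind mirror)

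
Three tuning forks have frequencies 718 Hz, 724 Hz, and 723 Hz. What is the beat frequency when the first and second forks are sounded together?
6 Hz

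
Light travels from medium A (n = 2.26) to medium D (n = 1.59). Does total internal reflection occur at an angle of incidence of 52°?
θc = arcsin(n₂/n₁) = 44.71°; 52° > θc, so yes — total internal reflection.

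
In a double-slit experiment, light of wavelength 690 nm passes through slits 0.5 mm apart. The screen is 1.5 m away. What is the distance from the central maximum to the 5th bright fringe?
y = mλL/d = 10.35 mm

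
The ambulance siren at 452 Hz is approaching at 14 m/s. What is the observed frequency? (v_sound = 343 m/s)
f_obs = f·v/(v − v_s) = 471.2 Hz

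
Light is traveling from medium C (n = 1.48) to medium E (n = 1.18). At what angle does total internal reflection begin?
θc = arcsin(n₂/n₁) = 52.87°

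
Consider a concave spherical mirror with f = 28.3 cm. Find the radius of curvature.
R = 2|f| = 56.6 cm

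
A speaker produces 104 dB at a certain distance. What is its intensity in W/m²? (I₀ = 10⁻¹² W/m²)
I = I₀·10^(β/10) = 2.51 × 10⁻² W/m²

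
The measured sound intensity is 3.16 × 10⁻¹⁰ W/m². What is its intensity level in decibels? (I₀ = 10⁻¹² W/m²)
β = 10·log₁₀(I/I₀) = 25 dB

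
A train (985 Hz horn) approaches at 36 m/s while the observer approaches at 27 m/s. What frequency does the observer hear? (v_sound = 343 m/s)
f_obs = f·(v + v_o)/(v − v_s) = 1187 Hz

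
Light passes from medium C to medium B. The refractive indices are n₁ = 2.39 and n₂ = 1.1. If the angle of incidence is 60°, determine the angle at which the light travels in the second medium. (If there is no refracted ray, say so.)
sin θ₂ = (n₁/n₂)·sin θ₁ = 1.882 > 1, so there is no refracted ray — the light undergoes total internal reflection.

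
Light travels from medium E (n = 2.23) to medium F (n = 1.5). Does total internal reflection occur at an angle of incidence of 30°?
θc = arcsin(n₂/n₁) = 42.27°; 30° < θc, so no — the ray refracts.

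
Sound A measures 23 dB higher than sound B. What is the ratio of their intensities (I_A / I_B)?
I_A/I_B = 10^(Δβ/10) = 199.5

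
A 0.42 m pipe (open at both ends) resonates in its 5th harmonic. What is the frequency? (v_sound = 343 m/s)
fₙ = nv/(2L) = 2042 Hz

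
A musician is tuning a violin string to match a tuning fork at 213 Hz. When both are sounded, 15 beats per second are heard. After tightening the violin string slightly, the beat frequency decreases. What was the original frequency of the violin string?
198 Hz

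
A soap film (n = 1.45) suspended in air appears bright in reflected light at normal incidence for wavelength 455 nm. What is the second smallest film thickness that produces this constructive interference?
2nt = (m − ½)λ with m = 2 → t = (m − ½)λ/(2n) = 235.3 nm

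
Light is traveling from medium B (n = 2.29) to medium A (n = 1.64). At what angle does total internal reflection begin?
θc = arcsin(n₂/n₁) = 45.74°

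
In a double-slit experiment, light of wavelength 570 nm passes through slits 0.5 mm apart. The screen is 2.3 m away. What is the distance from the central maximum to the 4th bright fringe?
y = mλL/d = 10.49 mm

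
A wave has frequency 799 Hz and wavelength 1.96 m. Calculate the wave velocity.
v = fλ = 1566 m/s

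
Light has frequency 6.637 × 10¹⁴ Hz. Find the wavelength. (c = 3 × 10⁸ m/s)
λ = c/f = 452 nm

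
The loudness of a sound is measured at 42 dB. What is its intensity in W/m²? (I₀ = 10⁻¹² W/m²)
I = I₀·10^(β/10) = 1.58 × 10⁻⁸ W/m²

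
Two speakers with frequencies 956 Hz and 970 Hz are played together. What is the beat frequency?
14 Hz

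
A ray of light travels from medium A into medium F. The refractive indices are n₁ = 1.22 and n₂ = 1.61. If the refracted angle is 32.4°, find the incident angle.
sin θ₁ = (n₂/n₁)·sin θ₂ → θ₁ = 45°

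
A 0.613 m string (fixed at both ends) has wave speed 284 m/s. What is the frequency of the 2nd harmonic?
fₙ = nv/(2L) = 463.3 Hz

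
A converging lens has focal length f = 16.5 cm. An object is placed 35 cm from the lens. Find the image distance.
1/di = 1/f − 1/do → di = 31.22 cm (real image)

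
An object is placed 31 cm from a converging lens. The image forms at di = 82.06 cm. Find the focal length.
1/f = 1/do + 1/di → f = 22.5 cm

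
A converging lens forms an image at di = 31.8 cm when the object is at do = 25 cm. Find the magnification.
M = −di/do = -1.272 (inverted image)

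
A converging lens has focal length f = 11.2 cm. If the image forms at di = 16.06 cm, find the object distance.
1/do = 1/f − 1/di → do = 37.01 cm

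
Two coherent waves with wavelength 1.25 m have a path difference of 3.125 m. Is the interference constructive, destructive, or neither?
destructive — path difference = 2.5λ, an odd multiple of λ/2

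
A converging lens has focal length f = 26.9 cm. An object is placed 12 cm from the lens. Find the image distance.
1/di = 1/f − 1/do → di = -21.66 cm (virtual image)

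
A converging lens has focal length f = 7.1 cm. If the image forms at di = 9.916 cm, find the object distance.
1/do = 1/f − 1/di → do = 25 cm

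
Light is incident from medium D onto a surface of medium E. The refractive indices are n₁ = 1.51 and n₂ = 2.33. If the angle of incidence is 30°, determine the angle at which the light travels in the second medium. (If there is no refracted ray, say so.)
sin θ₂ = (n₁/n₂)·sin θ₁ = 0.324 → θ₂ = 18.91°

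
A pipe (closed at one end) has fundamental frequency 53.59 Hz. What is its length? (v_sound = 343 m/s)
L = v/(4f₁) = 1.6 m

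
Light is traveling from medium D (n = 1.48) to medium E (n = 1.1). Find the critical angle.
θc = arcsin(n₂/n₁) = 48.01°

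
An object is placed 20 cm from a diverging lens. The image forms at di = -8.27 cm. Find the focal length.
1/f = 1/do + 1/di → f = -14.1 cm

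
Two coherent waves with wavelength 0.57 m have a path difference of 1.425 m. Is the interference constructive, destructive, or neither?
destructive — path difference = 2.5λ, an odd multiple of λ/2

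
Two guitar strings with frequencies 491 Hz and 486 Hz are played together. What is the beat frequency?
5 Hz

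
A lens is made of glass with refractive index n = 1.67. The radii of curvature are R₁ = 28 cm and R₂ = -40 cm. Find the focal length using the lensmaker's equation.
1/f = (n − 1)(1/R₁ − 1/R₂) → f = 24.58 cm (converging lens)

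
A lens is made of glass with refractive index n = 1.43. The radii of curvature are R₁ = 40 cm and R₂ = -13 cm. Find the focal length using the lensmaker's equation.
1/f = (n − 1)(1/R₁ − 1/R₂) → f = 22.82 cm (converging lens)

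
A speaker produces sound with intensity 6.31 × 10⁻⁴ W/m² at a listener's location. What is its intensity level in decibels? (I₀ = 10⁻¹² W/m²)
β = 10·log₁₀(I/I₀) = 88 dB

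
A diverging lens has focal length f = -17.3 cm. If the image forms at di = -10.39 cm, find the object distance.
1/do = 1/f − 1/di → do = 26.01 cm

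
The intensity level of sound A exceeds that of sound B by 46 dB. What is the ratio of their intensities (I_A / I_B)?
I_A/I_B = 10^(Δβ/10) = 39810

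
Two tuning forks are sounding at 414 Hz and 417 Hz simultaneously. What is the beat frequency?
3 Hz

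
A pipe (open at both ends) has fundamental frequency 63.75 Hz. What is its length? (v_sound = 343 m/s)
L = v/(2f₁) = 2.69 m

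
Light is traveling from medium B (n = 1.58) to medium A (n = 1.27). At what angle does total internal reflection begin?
θc = arcsin(n₂/n₁) = 53.49°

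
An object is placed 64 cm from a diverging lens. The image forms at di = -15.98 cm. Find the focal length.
1/f = 1/do + 1/di → f = -21.3 cm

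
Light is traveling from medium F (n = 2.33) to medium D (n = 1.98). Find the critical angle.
θc = arcsin(n₂/n₁) = 58.19°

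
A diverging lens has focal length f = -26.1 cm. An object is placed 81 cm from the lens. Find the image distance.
1/di = 1/f − 1/do → di = -19.74 cm (virtual image)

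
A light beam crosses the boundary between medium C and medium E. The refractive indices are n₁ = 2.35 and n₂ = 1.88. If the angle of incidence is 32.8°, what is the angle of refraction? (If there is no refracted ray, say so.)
sin θ₂ = (n₁/n₂)·sin θ₁ = 0.6771 → θ₂ = 42.62°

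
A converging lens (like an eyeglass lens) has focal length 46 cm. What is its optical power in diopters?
P = 1/f = 2.174 D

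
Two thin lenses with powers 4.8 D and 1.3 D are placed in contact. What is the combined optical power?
P_total = P₁ + P₂ = 6.1 D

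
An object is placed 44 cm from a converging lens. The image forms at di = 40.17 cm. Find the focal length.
1/f = 1/do + 1/di → f = 21 cm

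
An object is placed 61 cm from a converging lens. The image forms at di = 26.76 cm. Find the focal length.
1/f = 1/do + 1/di → f = 18.6 cm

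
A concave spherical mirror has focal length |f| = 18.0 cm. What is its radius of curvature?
R = 2|f| = 36 cm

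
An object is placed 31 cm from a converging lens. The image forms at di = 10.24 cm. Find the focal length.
1/f = 1/do + 1/di → f = 7.697 cm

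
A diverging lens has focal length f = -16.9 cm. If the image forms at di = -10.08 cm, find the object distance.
1/do = 1/f − 1/di → do = 24.98 cm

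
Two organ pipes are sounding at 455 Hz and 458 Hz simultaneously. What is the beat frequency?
3 Hz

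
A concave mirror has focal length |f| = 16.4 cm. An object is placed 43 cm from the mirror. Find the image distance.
f = +16.4 cm (concave); 1/di = 1/f − 1/do → di = 26.51 cm (real image, in front of mirror)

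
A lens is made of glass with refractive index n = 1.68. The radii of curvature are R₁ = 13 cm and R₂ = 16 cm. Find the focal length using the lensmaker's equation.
1/f = (n − 1)(1/R₁ − 1/R₂) → f = 102 cm (converging lens)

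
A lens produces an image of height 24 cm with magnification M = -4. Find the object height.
ho = |hi|/|M| = 6 cm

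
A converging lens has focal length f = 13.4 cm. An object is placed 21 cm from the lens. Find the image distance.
1/di = 1/f − 1/do → di = 37.03 cm (real image)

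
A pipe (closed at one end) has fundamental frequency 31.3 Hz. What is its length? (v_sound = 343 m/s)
L = v/(4f₁) = 2.74 m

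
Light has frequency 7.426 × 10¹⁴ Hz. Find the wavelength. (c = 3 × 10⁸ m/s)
λ = c/f = 404 nm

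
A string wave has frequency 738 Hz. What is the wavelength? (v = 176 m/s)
λ = v/f = 0.2385 m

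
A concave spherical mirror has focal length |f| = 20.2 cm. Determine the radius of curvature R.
R = 2|f| = 40.4 cm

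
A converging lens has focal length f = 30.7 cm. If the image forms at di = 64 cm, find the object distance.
1/do = 1/f − 1/di → do = 59 cm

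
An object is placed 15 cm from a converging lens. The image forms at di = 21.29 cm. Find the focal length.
1/f = 1/do + 1/di → f = 8.8 cm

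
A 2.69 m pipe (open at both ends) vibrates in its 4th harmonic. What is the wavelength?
λₙ = 2L/n = 1.345 m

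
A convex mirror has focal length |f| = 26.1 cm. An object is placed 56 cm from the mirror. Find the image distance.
f = −26.1 cm (convex); 1/di = 1/f − 1/do → di = -17.8 cm (virtual image, behind mirror)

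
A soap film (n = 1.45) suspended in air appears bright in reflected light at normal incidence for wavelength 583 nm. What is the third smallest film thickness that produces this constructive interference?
2nt = (m − ½)λ with m = 3 → t = (m − ½)λ/(2n) = 502.6 nm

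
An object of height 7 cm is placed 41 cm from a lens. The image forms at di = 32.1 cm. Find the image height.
hi = (-di/do) × ho = -5.48 cm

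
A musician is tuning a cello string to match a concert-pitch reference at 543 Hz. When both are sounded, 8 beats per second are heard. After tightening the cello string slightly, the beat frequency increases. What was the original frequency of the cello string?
551 Hz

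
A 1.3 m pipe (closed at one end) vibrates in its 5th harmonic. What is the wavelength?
λₙ = 4L/n = 1.04 m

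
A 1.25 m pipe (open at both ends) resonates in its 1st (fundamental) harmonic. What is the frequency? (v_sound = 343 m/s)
fₙ = nv/(2L) = 137.2 Hz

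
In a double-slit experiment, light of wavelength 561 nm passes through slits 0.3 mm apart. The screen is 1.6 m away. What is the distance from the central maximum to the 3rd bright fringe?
y = mλL/d = 8.976 mm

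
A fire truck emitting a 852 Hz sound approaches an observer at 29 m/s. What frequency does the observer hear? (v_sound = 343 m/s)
f_obs = f·v/(v − v_s) = 930.7 Hz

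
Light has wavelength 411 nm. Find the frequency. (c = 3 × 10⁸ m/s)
f = c/λ = 7.299 × 10¹⁴ Hz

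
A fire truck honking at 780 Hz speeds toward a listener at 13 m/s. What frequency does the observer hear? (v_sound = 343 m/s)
f_obs = f·v/(v − v_s) = 810.7 Hz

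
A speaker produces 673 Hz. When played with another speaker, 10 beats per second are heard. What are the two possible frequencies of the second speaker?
f₂ = 673 ± 10 Hz → 683 Hz or 663 Hz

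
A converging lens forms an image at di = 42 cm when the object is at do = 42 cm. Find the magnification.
M = −di/do = -1 (inverted image)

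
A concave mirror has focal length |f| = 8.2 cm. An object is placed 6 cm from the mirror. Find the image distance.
f = +8.2 cm (concave); 1/di = 1/f − 1/do → di = -22.36 cm (virtual image, behind mirror)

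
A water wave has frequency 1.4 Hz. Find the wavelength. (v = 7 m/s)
λ = v/f = 5 m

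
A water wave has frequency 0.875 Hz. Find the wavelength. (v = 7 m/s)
λ = v/f = 8 m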